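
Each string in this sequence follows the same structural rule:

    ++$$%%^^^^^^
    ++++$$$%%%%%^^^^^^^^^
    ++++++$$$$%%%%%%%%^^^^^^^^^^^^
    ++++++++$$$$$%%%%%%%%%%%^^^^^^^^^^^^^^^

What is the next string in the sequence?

++++++++++$$$$$$%%%%%%%%%%%%%%^^^^^^^^^^^^^^^^^^

The n-th term is 2n +'s then n+1 $'s then 3n-1 %'s then 3n+3 ^'s (n = 1, 2, …).
For the next term, n = 5, so the run lengths are 10, 6, 14, 18.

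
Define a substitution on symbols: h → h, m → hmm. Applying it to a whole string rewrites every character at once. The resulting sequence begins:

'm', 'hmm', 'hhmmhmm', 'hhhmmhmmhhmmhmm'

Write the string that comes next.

Rewriting the 15 symbols of hhhmmhmmhhmmhmm one by one yields h h h hmm hmm h hmm hmm h h hmm hmm h hmm hmm; concatenated:

hhhhmmhmmhhmmhmmhhhmmhmmhhmmhmm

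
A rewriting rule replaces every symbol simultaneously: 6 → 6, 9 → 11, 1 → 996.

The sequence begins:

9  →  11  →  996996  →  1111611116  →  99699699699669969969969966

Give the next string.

φ(99699699699669969969969966) expands symbol-by-symbol to 11 11 6 11 11 6 11 11 6 11 11 6 6 11 11 6 11 11 6 11 11 6 11 11 6 6; joining the 26 pieces gives the next term.

111161111611116111166111161111611116111166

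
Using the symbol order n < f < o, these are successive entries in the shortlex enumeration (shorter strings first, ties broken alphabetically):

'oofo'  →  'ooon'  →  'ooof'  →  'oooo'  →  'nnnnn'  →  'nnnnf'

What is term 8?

Advancing 2 positions from nnnnf through nnnnf → nnnno reaches term 8.

nnnfn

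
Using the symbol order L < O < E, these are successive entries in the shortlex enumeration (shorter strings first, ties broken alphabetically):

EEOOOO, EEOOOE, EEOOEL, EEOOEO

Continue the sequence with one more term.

Find the rightmost character of EEOOEO below E, bump it to the next letter, and reset everything to its right to L.

EEOOEE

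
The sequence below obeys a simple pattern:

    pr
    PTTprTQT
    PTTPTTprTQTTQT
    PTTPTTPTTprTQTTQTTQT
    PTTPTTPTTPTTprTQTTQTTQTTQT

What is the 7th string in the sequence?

PTTPTTPTTPTTPTTPTTprTQTTQTTQTTQTTQTTQT

s(k+1) = PTT·s(k)·TQT, so each term gains PTT as a prefix and TQT as a suffix.
From PTTPTTPTTPTTprTQTTQTTQTTQT, 2 further steps: PTTPTTPTTPTTprTQTTQTTQTTQT → PTTPTTPTTPTTPTTprTQTTQTTQTTQTTQT → (answer).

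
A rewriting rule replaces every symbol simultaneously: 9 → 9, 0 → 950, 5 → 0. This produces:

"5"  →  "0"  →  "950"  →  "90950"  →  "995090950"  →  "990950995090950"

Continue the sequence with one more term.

Rewriting the 15 symbols of 990950995090950 one by one yields 9 9 950 9 0 950 9 9 0 950 9 950 9 0 950; concatenated:

9995090950990950995090950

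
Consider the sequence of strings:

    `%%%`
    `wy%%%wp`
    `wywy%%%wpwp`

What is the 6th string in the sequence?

wywywywywy%%%wpwpwpwpwp

s(k+1) = wy·s(k)·wp, so each term gains wy as a prefix and wp as a suffix.
From wywy%%%wpwp, 3 further steps: wywy%%%wpwp → wywywy%%%wpwpwp → wywywywy%%%wpwpwpwp → (answer).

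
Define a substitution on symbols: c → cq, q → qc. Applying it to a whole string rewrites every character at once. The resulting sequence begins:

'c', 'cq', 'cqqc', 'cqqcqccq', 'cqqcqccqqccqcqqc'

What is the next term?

Replace each of the 16 characters of cqqcqccqqccqcqqc in place — cq qc qc cq qc cq cq qc qc cq cq qc cq qc qc cq — and concatenate.

cqqcqccqqccqcqqcqccqcqqccqqcqccq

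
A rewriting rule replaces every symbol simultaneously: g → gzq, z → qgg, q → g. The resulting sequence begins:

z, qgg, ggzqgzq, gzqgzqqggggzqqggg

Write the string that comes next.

φ(gzqgzqqggggzqqggg) expands symbol-by-symbol to gzq qgg g gzq qgg g g gzq gzq gzq gzq qgg g g gzq gzq gzq; joining the 17 pieces gives the next term.

gzqqggggzqqgggggzqgzqgzqgzqqgggggzqgzqgzq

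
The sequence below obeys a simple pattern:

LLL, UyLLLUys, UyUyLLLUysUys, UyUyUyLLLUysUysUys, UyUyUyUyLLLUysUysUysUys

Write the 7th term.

s(k+1) = Uy·s(k)·Uys, so each term gains Uy as a prefix and Uys as a suffix.
From UyUyUyUyLLLUysUysUysUys, 2 further steps: UyUyUyUyLLLUysUysUysUys → UyUyUyUyUyLLLUysUysUysUysUys → (answer).

UyUyUyUyUyUyLLLUysUysUysUysUysUys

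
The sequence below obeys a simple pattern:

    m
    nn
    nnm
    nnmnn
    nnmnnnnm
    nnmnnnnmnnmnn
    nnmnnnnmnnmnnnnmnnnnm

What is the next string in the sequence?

nnmnnnnmnnmnnnnmnnnnmnnmnnnnmnnmnn

From term 3 onward, concatenate the last term with the second-to-last: nn·m = nnm, nnm·nn = nnmnn, …
The next term joins nnmnnnnmnnmnnnnmnnnnm and nnmnnnnmnnmnn.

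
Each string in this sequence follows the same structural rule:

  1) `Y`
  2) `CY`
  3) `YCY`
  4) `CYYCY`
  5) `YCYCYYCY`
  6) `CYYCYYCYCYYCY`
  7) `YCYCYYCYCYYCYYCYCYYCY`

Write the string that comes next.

From term 3 onward, concatenate the second-to-last term with the last: Y·CY = YCY, CY·YCY = CYYCY, …
So term 8 is CYYCYYCYCYYCY·YCYCYYCYCYYCYYCYCYYCY.

CYYCYYCYCYYCYYCYCYYCYCYYCYYCYCYYCY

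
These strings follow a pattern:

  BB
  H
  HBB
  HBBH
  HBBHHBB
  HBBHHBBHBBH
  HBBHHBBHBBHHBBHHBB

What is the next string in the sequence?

From term 3 onward, concatenate the last term with the second-to-last: H·BB = HBB, HBB·H = HBBH, …
Continuing: HBBHHBBHBBHHBBHHBB · HBBHHBBHBBH gives term 8.

HBBHHBBHBBHHBBHHBBHBBHHBBHBBH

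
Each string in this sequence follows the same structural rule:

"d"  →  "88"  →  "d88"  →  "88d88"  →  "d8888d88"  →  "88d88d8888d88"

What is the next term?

d8888d8888d88d8888d88

Each term (from the third on) is the two preceding terms concatenated in order: term 3 = d·88 = d88.
So term 7 is d8888d88·88d88d8888d88.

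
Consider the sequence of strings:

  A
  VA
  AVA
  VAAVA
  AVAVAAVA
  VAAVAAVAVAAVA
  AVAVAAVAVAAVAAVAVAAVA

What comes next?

Each term (from the third on) is the two preceding terms concatenated in order: term 3 = A·VA = AVA.
The next term joins VAAVAAVAVAAVA and AVAVAAVAVAAVAAVAVAAVA.

VAAVAAVAVAAVAAVAVAAVAVAAVAAVAVAAVA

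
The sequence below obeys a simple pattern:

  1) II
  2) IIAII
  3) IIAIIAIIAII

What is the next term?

Every step duplicates the string with 'A' between the halves.
Doubling IIAIIAIIAII with 'A' between the halves:

IIAIIAIIAIIAIIAIIAIIAII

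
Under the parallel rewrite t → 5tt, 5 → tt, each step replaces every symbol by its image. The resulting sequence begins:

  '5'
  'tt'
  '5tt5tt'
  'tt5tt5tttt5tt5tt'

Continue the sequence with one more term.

5tt5tttt5tt5tttt5tt5tt5tt5tttt5tt5tttt5tt5tt

φ(tt5tt5tttt5tt5tt) expands symbol-by-symbol to 5tt 5tt tt 5tt 5tt tt 5tt 5tt 5tt 5tt tt 5tt 5tt tt 5tt 5tt; joining the 16 pieces gives the next term.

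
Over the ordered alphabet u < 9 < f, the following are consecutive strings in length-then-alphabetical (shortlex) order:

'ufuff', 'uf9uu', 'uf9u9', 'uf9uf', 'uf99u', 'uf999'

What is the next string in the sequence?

Treat uf999 as a base-3 numeral over the given alphabet and add one, carrying through any trailing f's.

uf99f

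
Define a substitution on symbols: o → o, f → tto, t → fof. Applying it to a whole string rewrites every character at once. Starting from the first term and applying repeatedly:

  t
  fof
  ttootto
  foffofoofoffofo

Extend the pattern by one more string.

φ(foffofoofoffofo) expands symbol-by-symbol to tto o tto tto o tto o o tto o tto tto o tto o; joining the 15 pieces gives the next term.

ttoottottoottooottoottottoottoo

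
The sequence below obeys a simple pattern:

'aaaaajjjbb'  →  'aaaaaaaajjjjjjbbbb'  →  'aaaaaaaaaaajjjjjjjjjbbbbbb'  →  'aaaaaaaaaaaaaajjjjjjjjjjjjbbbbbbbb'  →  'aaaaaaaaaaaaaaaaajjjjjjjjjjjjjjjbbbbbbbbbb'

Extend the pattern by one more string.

aaaaaaaaaaaaaaaaaaaajjjjjjjjjjjjjjjjjjbbbbbbbbbbbb

Term n consists of 3n+2 a's, followed by 3n j's, followed by 2n b's (n = 1, 2, …).
Setting n = 6 gives 20, 18, 12 characters in each block.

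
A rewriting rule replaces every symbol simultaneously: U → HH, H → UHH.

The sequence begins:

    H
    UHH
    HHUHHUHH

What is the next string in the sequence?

UHHUHHHHUHHUHHHHUHHUHH

Expanding HHUHHUHH: H→UHH, H→UHH, U→HH, H→UHH, H→UHH, U→HH, H→UHH, H→UHH. Concatenated: UHH UHH HH UHH UHH HH UHH UHH.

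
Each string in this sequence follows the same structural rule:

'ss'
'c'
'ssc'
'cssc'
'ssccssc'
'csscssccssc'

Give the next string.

ssccssccsscssccssc

Each term (from the third on) is the two preceding terms concatenated in order: term 3 = ss·c = ssc.
The next term joins ssccssc and csscssccssc.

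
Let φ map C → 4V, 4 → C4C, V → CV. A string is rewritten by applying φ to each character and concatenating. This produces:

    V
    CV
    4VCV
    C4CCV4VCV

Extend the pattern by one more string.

Rewriting each symbol of C4CCV4VCV: C→4V, 4→C4C, C→4V, C→4V, V→CV, 4→C4C, V→CV, C→4V, V→CV, which concatenates to 4V C4C 4V 4V CV C4C CV 4V CV.

4VC4C4V4VCVC4CCV4VCV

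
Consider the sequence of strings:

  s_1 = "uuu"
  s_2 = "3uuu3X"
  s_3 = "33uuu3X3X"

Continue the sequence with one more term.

Each term wraps the previous one in 3 on the left and 3X on the right.
One more step from 33uuu3X3X gives the answer.

333uuu3X3X3X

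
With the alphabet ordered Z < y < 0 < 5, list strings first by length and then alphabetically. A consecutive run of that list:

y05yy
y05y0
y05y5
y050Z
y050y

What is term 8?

Continuing the enumeration 3 steps past y050y: y050y → y0500 → y0505 → (answer).

y055Z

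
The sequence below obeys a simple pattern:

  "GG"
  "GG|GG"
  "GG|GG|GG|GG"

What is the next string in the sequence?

Every step duplicates the string with '|' between the halves.
So the next term is two copies of GG|GG|GG|GG with '|' between the halves.

GG|GG|GG|GG|GG|GG|GG|GG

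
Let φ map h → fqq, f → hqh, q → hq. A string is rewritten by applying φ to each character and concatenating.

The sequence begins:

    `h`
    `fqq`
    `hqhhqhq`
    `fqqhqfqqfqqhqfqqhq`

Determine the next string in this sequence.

hqhhqhqfqqhqhqhhqhqhqhhqhqfqqhqhqhhqhqfqqhq

Replace each of the 18 characters of fqqhqfqqfqqhqfqqhq in place — hqh hq hq fqq hq hqh hq hq hqh hq hq fqq hq hqh hq hq fqq hq — and concatenate.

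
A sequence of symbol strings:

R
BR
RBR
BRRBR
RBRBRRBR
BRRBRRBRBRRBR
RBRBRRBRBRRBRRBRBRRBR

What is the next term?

From term 3 onward, concatenate the second-to-last term with the last: R·BR = RBR, BR·RBR = BRRBR, …
Continuing: BRRBRRBRBRRBR · RBRBRRBRBRRBRRBRBRRBR gives term 8.

BRRBRRBRBRRBRRBRBRRBRBRRBRRBRBRRBR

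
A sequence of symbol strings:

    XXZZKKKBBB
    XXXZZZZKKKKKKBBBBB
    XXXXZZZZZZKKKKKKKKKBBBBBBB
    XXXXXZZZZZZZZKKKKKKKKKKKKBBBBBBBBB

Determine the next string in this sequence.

The n-th term is n+1 X's then 2n Z's then 3n K's then 2n+1 B's (n = 1, 2, …).
At n = 5 the blocks have lengths 6, 10, 15, 11.

XXXXXXZZZZZZZZZZKKKKKKKKKKKKKKKBBBBBBBBBBB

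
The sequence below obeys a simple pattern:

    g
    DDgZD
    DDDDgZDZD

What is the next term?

Each term wraps the previous one in DD on the left and ZD on the right.
Applying this once more to DDDDgZDZD:

DDDDDDgZDZDZD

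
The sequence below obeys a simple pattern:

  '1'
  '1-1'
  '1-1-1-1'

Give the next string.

1-1-1-1-1-1-1-1

Every step duplicates the string with '-' between the halves.
So the next term is two copies of 1-1-1-1 with '-' between the halves.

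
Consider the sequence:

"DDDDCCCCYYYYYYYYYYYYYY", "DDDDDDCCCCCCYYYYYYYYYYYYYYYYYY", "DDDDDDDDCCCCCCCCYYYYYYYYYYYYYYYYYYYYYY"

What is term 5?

Each string has the form D^{2n-2} C^{2n-2} Y^{4n+2}, where the shown terms are n = 3, 4, 5.
Setting n = 7 gives 12, 12, 30 characters in each block.

DDDDDDDDDDDDCCCCCCCCCCCCYYYYYYYYYYYYYYYYYYYYYYYYYYYYYY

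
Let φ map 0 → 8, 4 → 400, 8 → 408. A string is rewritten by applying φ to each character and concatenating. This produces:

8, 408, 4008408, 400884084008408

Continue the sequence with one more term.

400884084084008408400884084008408

Applying the rule to each of the 15 symbols of 400884084008408 gives the pieces 400 8 8 408 408 400 8 408 400 8 8 408 400 8 408, which concatenate to the answer.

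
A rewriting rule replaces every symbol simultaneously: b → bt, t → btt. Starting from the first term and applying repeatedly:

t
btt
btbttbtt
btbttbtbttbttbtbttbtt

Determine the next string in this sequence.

Replace each of the 21 characters of btbttbtbttbttbtbttbtt in place — bt btt bt btt btt bt btt bt btt btt bt btt btt bt btt bt btt btt bt btt btt — and concatenate.

btbttbtbttbttbtbttbtbttbttbtbttbttbtbttbtbttbttbtbttbtt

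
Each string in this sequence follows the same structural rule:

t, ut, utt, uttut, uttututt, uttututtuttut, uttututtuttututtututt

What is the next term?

uttututtuttututtututtuttututtuttut

Each term (from the third on) is the previous term followed by the one before it: term 3 = ut·t = utt.
So term 8 is uttututtuttututtututt·uttututtuttut.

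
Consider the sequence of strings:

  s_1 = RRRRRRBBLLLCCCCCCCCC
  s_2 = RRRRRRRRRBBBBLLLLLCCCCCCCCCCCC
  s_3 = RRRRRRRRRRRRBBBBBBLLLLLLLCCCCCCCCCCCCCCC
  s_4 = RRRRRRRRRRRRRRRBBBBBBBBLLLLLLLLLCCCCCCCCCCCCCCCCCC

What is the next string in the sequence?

RRRRRRRRRRRRRRRRRRBBBBBBBBBBLLLLLLLLLLLCCCCCCCCCCCCCCCCCCCCC

Term n consists of 3n R's, followed by 2n-2 B's, followed by 2n-1 L's, followed by 3n+3 C's, where the shown terms are n = 2, 3, 4, 5.
At n = 6 the blocks have lengths 18, 10, 11, 21.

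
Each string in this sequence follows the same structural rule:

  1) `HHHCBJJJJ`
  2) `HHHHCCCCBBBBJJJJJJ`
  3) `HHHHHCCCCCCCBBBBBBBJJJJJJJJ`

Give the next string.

Each string has the form H^{n+2} C^{3n-2} B^{3n-2} J^{2n+2} (n = 1, 2, …).
At n = 4 the blocks have lengths 6, 10, 10, 10.

HHHHHHCCCCCCCCCCBBBBBBBBBBJJJJJJJJJJ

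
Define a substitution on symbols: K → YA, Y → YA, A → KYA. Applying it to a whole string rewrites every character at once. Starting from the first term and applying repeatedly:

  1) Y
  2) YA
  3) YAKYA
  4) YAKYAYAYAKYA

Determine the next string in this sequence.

YAKYAYAYAKYAYAKYAYAKYAYAYAKYA

Rewriting each symbol of YAKYAYAYAKYA: Y→YA, A→KYA, K→YA, Y→YA, A→KYA, Y→YA, A→KYA, Y→YA, A→KYA, K→YA, Y→YA, A→KYA, which concatenates to YA KYA YA YA KYA YA KYA YA KYA YA YA KYA.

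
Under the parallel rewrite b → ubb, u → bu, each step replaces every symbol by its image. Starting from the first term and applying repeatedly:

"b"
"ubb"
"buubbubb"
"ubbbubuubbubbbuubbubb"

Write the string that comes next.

Replace each of the 21 characters of ubbbubuubbubbbuubbubb in place — bu ubb ubb ubb bu ubb bu bu ubb ubb bu ubb ubb ubb bu bu ubb ubb bu ubb ubb — and concatenate.

buubbubbubbbuubbbubuubbubbbuubbubbubbbubuubbubbbuubbubb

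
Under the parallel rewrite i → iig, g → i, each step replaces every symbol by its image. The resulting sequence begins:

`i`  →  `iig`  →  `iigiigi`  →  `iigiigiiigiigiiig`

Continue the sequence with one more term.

φ(iigiigiiigiigiiig) expands symbol-by-symbol to iig iig i iig iig i iig iig iig i iig iig i iig iig iig i; joining the 17 pieces gives the next term.

iigiigiiigiigiiigiigiigiiigiigiiigiigiigi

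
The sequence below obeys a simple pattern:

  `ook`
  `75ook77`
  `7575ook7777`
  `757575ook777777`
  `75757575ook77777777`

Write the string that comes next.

7575757575ook7777777777

Each term wraps the previous one in 75 on the left and 77 on the right.
One more step from 75757575ook77777777 gives the answer.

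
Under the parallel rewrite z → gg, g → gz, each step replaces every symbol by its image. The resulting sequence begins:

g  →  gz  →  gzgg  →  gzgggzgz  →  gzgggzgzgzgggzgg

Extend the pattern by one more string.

Replace each of the 16 characters of gzgggzgzgzgggzgg in place — gz gg gz gz gz gg gz gg gz gg gz gz gz gg gz gz — and concatenate.

gzgggzgzgzgggzgggzgggzgzgzgggzgz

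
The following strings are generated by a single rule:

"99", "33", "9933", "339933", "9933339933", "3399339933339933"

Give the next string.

99333399333399339933339933

This is a Fibonacci-style word recurrence s(k) = s(k−2)·s(k−1): e.g. 99·33 = 9933.
The next term joins 9933339933 and 3399339933339933.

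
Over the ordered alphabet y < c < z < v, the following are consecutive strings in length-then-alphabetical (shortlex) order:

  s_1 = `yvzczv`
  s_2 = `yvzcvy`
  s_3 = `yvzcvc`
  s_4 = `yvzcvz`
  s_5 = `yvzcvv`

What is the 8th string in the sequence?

Advancing 3 positions from yvzcvv through yvzcvv → yvzzyy → yvzzyc reaches term 8.

yvzzyz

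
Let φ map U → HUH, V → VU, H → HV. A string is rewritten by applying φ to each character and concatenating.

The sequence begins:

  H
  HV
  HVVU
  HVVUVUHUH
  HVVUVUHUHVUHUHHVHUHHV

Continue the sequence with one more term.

HVVUVUHUHVUHUHHVHUHHVVUHUHHVHUHHVHVVUHVHUHHVHVVU

Applying the rule to each of the 21 symbols of HVVUVUHUHVUHUHHVHUHHV gives the pieces HV VU VU HUH VU HUH HV HUH HV VU HUH HV HUH HV HV VU HV HUH HV HV VU, which concatenate to the answer.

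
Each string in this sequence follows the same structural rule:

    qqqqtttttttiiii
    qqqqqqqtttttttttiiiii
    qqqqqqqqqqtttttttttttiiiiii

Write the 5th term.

qqqqqqqqqqqqqqqqtttttttttttttttiiiiiiii

The n-th term is 3n-2 q's then 2n+3 t's then n+2 i's, where the shown terms are n = 2, 3, 4.
For term 5, n = 6, so the run lengths are 16, 15, 8.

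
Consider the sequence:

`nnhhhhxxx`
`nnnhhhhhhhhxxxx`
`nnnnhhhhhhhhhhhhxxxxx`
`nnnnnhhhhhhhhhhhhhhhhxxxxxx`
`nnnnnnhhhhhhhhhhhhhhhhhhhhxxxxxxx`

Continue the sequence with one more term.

nnnnnnnhhhhhhhhhhhhhhhhhhhhhhhhxxxxxxxx

The n-th term is n+1 n's then 4n h's then n+2 x's (n = 1, 2, …).
For the next term, n = 6, so the run lengths are 7, 24, 8.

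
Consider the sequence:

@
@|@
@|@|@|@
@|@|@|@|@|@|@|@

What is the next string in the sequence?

@|@|@|@|@|@|@|@|@|@|@|@|@|@|@|@

Each string is two copies of the previous one joined by '|'.
One more doubling of @|@|@|@|@|@|@|@ gives the answer.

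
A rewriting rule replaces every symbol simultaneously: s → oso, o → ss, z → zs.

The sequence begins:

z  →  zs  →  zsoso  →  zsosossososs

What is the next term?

Expanding zsosossososs: z→zs, s→oso, o→ss, s→oso, o→ss, s→oso, s→oso, o→ss, s→oso, o→ss, s→oso, s→oso. Concatenated: zs oso ss oso ss oso oso ss oso ss oso oso.

zsosossosossosoosossosossosooso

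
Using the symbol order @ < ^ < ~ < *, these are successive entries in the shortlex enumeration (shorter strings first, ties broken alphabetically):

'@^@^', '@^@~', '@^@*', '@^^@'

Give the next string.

@^^^

Find the rightmost character of @^^@ below *, bump it to the next letter, and reset everything to its right to @.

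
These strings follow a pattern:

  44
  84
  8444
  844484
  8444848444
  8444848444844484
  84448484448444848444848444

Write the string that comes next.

844484844484448484448484448444848444844484

From term 3 onward, concatenate the last term with the second-to-last: 84·44 = 8444, 8444·84 = 844484, …
The next term joins 84448484448444848444848444 and 8444848444844484.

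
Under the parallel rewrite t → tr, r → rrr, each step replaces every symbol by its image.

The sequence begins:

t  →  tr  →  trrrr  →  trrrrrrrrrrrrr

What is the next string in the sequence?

trrrrrrrrrrrrrrrrrrrrrrrrrrrrrrrrrrrrrrrr

Applying the rule to each of the 14 symbols of trrrrrrrrrrrrr gives the pieces tr rrr rrr rrr rrr rrr rrr rrr rrr rrr rrr rrr rrr rrr, which concatenate to the answer.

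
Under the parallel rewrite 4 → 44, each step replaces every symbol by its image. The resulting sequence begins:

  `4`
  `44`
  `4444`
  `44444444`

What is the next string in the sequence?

Apply φ to 44444444 symbol by symbol: 4→44, 4→44, 4→44, 4→44, 4→44, 4→44, 4→44, 4→44; joined: 44 44 44 44 44 44 44 44.

4444444444444444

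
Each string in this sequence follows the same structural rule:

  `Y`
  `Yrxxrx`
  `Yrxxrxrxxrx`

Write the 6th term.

Yrxxrxrxxrxrxxrxrxxrxrxxrx

Each term is the previous one with rxxrx appended.
From Yrxxrxrxxrx, 3 further steps: Yrxxrxrxxrx → Yrxxrxrxxrxrxxrx → Yrxxrxrxxrxrxxrxrxxrx → (answer).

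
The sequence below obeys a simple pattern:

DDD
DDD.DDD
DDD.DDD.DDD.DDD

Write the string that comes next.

Every step duplicates the string with '.' between the halves.
So the next term is two copies of DDD.DDD.DDD.DDD with '.' between the halves.

DDD.DDD.DDD.DDD.DDD.DDD.DDD.DDD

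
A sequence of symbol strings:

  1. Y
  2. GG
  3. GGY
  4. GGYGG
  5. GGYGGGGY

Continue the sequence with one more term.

GGYGGGGYGGYGG

From term 3 onward, concatenate the last term with the second-to-last: GG·Y = GGY, GGY·GG = GGYGG, …
Continuing: GGYGGGGY · GGYGG gives term 6.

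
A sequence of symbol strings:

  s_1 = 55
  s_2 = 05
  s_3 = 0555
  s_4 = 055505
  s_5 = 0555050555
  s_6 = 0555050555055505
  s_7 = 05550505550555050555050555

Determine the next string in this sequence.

This is a Fibonacci-style word recurrence s(k) = s(k−1)·s(k−2): e.g. 05·55 = 0555.
So term 8 is 05550505550555050555050555·0555050555055505.

055505055505550505550505550555050555055505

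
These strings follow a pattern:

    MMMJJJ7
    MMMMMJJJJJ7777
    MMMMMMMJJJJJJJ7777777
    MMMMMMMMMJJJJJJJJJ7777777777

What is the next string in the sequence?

MMMMMMMMMMMJJJJJJJJJJJ7777777777777

The n-th term is 2n+1 M's then 2n+1 J's then 3n-2 7's (n = 1, 2, …).
At n = 5 the blocks have lengths 11, 11, 13.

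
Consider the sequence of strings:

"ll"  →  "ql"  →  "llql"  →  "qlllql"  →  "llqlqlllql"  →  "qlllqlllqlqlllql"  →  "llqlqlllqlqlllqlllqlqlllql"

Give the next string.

qlllqlllqlqlllqlllqlqlllqlqlllqlllqlqlllql

From term 3 onward, concatenate the second-to-last term with the last: ll·ql = llql, ql·llql = qlllql, …
Continuing: qlllqlllqlqlllql · llqlqlllqlqlllqlllqlqlllql gives term 8.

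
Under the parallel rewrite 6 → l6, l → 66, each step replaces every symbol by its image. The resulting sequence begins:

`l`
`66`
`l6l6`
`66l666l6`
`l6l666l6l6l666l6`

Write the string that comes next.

66l666l6l6l666l666l666l6l6l666l6

Replace each of the 16 characters of l6l666l6l6l666l6 in place — 66 l6 66 l6 l6 l6 66 l6 66 l6 66 l6 l6 l6 66 l6 — and concatenate.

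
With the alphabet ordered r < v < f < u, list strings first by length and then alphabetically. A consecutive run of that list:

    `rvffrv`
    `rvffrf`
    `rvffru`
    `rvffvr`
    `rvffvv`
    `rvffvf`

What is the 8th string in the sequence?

Continuing the enumeration 2 steps past rvffvf: rvffvf → rvffvu → (answer).

rvfffr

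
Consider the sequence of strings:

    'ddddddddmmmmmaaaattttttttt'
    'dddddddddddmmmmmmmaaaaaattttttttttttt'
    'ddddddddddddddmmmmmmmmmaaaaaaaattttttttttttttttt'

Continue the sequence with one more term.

Term n consists of 3n+2 d's, followed by 2n+1 m's, followed by 2n a's, followed by 4n+1 t's, where the shown terms are n = 2, 3, 4.
For the next term, n = 5, so the run lengths are 17, 11, 10, 21.

dddddddddddddddddmmmmmmmmmmmaaaaaaaaaattttttttttttttttttttt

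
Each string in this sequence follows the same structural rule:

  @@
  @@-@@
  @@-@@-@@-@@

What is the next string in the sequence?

@@-@@-@@-@@-@@-@@-@@-@@

Each string is two copies of the previous one joined by '-'.
So the next term is two copies of @@-@@-@@-@@ with '-' between the halves.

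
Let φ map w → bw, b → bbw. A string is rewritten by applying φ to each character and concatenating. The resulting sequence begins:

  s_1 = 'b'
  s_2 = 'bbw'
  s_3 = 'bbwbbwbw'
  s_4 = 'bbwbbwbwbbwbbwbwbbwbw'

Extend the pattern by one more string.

bbwbbwbwbbwbbwbwbbwbwbbwbbwbwbbwbbwbwbbwbwbbwbbwbwbbwbw

φ(bbwbbwbwbbwbbwbwbbwbw) expands symbol-by-symbol to bbw bbw bw bbw bbw bw bbw bw bbw bbw bw bbw bbw bw bbw bw bbw bbw bw bbw bw; joining the 21 pieces gives the next term.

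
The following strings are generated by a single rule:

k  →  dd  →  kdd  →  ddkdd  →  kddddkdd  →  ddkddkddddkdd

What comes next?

Each term (from the third on) is the two preceding terms concatenated in order: term 3 = k·dd = kdd.
The next term joins kddddkdd and ddkddkddddkdd.

kddddkddddkddkddddkdd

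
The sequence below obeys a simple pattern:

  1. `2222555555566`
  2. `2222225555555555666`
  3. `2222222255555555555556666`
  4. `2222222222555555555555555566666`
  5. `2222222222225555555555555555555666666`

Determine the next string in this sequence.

2222222222222255555555555555555555556666666

Each string has the form 2^{2n} 5^{3n+1} 6^{n}, where the shown terms are n = 2, 3, 4, 5, 6.
Setting n = 7 gives 14, 22, 7 characters in each block.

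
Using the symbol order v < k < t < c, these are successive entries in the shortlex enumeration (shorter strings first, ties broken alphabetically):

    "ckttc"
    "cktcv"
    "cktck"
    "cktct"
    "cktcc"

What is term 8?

Stepping forward 3 times from cktcc: cktcc → ckcvv → ckcvk, then the target.

ckcvt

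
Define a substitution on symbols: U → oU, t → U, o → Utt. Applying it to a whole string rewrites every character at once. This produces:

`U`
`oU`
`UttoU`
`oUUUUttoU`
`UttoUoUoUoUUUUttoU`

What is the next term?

oUUUUttoUUttoUUttoUUttoUoUoUoUUUUttoU

φ(UttoUoUoUoUUUUttoU) expands symbol-by-symbol to oU U U Utt oU Utt oU Utt oU Utt oU oU oU oU U U Utt oU; joining the 18 pieces gives the next term.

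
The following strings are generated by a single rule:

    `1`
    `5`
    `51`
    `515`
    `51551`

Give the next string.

Each term (from the third on) is the previous term followed by the one before it: term 3 = 5·1 = 51.
Continuing: 51551 · 515 gives term 6.

51551515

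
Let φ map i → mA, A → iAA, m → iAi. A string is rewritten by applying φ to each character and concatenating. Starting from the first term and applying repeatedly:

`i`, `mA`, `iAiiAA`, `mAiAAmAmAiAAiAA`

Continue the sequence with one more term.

Rewriting the 15 symbols of mAiAAmAmAiAAiAA one by one yields iAi iAA mA iAA iAA iAi iAA iAi iAA mA iAA iAA mA iAA iAA; concatenated:

iAiiAAmAiAAiAAiAiiAAiAiiAAmAiAAiAAmAiAAiAA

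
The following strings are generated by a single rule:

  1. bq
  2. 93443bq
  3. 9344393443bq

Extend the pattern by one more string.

934439344393443bq

The strings grow by a fixed prefix 93443 each time.
So the next term is 93443·9344393443bq.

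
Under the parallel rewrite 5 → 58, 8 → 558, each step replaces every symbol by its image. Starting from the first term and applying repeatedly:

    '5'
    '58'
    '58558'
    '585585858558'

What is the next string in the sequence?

Expanding 585585858558: 5→58, 8→558, 5→58, 5→58, 8→558, 5→58, 8→558, 5→58, 8→558, 5→58, 5→58, 8→558. Concatenated: 58 558 58 58 558 58 558 58 558 58 58 558.

58558585855858558585585858558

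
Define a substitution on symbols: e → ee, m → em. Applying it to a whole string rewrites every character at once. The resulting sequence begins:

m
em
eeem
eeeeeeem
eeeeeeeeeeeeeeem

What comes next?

eeeeeeeeeeeeeeeeeeeeeeeeeeeeeeem

φ(eeeeeeeeeeeeeeem) expands symbol-by-symbol to ee ee ee ee ee ee ee ee ee ee ee ee ee ee ee em; joining the 16 pieces gives the next term.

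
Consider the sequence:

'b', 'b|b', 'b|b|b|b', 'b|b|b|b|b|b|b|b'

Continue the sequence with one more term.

s(k+1) = s(k)·|·s(k) — each term doubles the last with '|' between the halves.
One more doubling of b|b|b|b|b|b|b|b gives the answer.

b|b|b|b|b|b|b|b|b|b|b|b|b|b|b|b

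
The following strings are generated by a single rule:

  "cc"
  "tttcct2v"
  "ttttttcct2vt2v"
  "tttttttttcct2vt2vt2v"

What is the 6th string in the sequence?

tttttttttttttttcct2vt2vt2vt2vt2v

s(k+1) = ttt·s(k)·t2v, so each term gains ttt as a prefix and t2v as a suffix.
From tttttttttcct2vt2vt2v, 2 further steps: tttttttttcct2vt2vt2v → ttttttttttttcct2vt2vt2vt2v → (answer).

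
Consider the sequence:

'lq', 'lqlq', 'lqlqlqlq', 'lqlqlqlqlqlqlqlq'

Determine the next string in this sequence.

lqlqlqlqlqlqlqlqlqlqlqlqlqlqlqlq

Every step duplicates the string.
So the next term is two copies of lqlqlqlqlqlqlqlq.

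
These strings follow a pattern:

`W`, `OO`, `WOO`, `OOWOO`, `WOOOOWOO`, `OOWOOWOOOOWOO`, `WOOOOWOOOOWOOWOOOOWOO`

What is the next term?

OOWOOWOOOOWOOWOOOOWOOOOWOOWOOOOWOO

This is a Fibonacci-style word recurrence s(k) = s(k−2)·s(k−1): e.g. W·OO = WOO.
Continuing: OOWOOWOOOOWOO · WOOOOWOOOOWOOWOOOOWOO gives term 8.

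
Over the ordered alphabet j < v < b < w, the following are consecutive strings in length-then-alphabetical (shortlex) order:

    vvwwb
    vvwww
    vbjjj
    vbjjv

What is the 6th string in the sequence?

vbjjw

Advancing 2 positions from vbjjv through vbjjv → vbjjb reaches term 6.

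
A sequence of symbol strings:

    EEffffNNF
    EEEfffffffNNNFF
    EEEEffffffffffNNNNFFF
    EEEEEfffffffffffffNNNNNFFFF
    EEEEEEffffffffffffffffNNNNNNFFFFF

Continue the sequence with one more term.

The n-th term is n+1 E's then 3n+1 f's then n+1 N's then n F's (n = 1, 2, …).
Setting n = 6 gives 7, 19, 7, 6 characters in each block.

EEEEEEEfffffffffffffffffffNNNNNNNFFFFFF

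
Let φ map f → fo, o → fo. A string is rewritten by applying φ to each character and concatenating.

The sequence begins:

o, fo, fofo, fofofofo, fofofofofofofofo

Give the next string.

Rewriting the 16 symbols of fofofofofofofofo one by one yields fo fo fo fo fo fo fo fo fo fo fo fo fo fo fo fo; concatenated:

fofofofofofofofofofofofofofofofo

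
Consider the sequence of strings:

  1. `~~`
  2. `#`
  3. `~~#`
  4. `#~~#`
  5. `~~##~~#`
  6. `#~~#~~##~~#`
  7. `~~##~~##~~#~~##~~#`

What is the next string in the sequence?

From term 3 onward, concatenate the second-to-last term with the last: ~~·# = ~~#, #·~~# = #~~#, …
So term 8 is #~~#~~##~~#·~~##~~##~~#~~##~~#.

#~~#~~##~~#~~##~~##~~#~~##~~#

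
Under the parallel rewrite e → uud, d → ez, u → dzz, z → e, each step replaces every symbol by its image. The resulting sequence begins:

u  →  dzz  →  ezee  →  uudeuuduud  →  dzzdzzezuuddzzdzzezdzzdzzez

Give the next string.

φ(dzzdzzezuuddzzdzzezdzzdzzez) expands symbol-by-symbol to ez e e ez e e uud e dzz dzz ez ez e e ez e e uud e ez e e ez e e uud e; joining the 27 pieces gives the next term.

ezeeezeeuudedzzdzzezezeeezeeuudeezeeezeeuude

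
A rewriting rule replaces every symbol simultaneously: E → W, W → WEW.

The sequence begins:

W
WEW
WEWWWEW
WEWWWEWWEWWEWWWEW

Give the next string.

WEWWWEWWEWWEWWWEWWEWWWEWWEWWWEWWEWWEWWWEW

Replace each of the 17 characters of WEWWWEWWEWWEWWWEW in place — WEW W WEW WEW WEW W WEW WEW W WEW WEW W WEW WEW WEW W WEW — and concatenate.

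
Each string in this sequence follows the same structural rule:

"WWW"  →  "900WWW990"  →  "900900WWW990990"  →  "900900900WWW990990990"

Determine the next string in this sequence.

900900900900WWW990990990990

s(k+1) = 900·s(k)·990, so each term gains 900 as a prefix and 990 as a suffix.
One more step from 900900900WWW990990990 gives the answer.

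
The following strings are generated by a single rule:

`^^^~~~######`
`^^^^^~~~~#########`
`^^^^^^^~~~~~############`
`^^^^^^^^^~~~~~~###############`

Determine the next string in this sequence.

^^^^^^^^^^^~~~~~~~##################

Term n consists of 2n+1 ^'s, followed by n+2 ~'s, followed by 3n+3 #'s (n = 1, 2, …).
For the next term, n = 5, so the run lengths are 11, 7, 18.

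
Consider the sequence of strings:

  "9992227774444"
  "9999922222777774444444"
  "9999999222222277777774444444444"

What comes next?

9999999992222222227777777774444444444444

Term n consists of 2n+1 9's, followed by 2n+1 2's, followed by 2n+1 7's, followed by 3n+1 4's (n = 1, 2, …).
Setting n = 4 gives 9, 9, 9, 13 characters in each block.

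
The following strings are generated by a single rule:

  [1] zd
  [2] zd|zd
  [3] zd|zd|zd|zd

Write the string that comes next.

s(k+1) = s(k)·|·s(k) — each term doubles the last with '|' between the halves.
Doubling zd|zd|zd|zd with '|' between the halves:

zd|zd|zd|zd|zd|zd|zd|zd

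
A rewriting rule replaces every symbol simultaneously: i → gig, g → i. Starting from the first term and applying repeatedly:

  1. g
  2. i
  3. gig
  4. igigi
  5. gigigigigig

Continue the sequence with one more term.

Rewriting each symbol of gigigigigig: g→i, i→gig, g→i, i→gig, g→i, i→gig, g→i, i→gig, g→i, i→gig, g→i, which concatenates to i gig i gig i gig i gig i gig i.

igigigigigigigigigigi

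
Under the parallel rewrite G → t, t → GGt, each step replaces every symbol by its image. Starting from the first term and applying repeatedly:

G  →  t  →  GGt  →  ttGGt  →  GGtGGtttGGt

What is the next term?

Apply φ to GGtGGtttGGt symbol by symbol: G→t, G→t, t→GGt, G→t, G→t, t→GGt, t→GGt, t→GGt, G→t, G→t, t→GGt; joined: t t GGt t t GGt GGt GGt t t GGt.

ttGGtttGGtGGtGGtttGGt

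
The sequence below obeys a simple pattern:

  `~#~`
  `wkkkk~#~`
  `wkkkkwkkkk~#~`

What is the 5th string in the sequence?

wkkkkwkkkkwkkkkwkkkk~#~

Each term is the previous one with wkkkk prepended.
From wkkkkwkkkk~#~, 2 further steps: wkkkkwkkkk~#~ → wkkkkwkkkkwkkkk~#~ → (answer).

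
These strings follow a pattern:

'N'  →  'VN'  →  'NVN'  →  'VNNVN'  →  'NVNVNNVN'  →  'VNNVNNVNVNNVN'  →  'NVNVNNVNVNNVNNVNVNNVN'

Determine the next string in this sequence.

This is a Fibonacci-style word recurrence s(k) = s(k−2)·s(k−1): e.g. N·VN = NVN.
The next term joins VNNVNNVNVNNVN and NVNVNNVNVNNVNNVNVNNVN.

VNNVNNVNVNNVNNVNVNNVNVNNVNNVNVNNVN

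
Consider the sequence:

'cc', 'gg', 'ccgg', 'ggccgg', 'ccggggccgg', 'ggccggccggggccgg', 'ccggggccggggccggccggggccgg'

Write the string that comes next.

ggccggccggggccggccggggccggggccggccggggccgg

This is a Fibonacci-style word recurrence s(k) = s(k−2)·s(k−1): e.g. cc·gg = ccgg.
Continuing: ggccggccggggccgg · ccggggccggggccggccggggccgg gives term 8.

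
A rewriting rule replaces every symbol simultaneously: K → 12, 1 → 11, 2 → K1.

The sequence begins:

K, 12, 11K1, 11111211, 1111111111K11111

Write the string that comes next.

Rewriting the 16 symbols of 1111111111K11111 one by one yields 11 11 11 11 11 11 11 11 11 11 12 11 11 11 11 11; concatenated:

11111111111111111111121111111111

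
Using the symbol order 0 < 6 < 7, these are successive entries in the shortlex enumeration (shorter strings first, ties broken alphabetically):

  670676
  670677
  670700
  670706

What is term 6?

Advancing 2 positions from 670706 through 670706 → 670707 reaches term 6.

670760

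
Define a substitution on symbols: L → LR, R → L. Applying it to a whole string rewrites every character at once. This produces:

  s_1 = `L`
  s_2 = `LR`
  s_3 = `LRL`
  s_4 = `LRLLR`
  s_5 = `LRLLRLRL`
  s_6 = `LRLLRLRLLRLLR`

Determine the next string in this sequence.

Rewriting the 13 symbols of LRLLRLRLLRLLR one by one yields LR L LR LR L LR L LR LR L LR LR L; concatenated:

LRLLRLRLLRLLRLRLLRLRL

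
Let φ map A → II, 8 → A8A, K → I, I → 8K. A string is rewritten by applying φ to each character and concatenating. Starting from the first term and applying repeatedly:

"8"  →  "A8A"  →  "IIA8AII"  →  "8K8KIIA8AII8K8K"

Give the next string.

A8AIA8AI8K8KIIA8AII8K8KA8AIA8AI

Applying the rule to each of the 15 symbols of 8K8KIIA8AII8K8K gives the pieces A8A I A8A I 8K 8K II A8A II 8K 8K A8A I A8A I, which concatenate to the answer.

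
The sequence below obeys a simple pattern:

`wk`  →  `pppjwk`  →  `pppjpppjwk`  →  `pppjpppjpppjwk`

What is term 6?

pppjpppjpppjpppjpppjwk

Every step adds pppj at the front: s(k+1) = pppj·s(k).
From pppjpppjpppjwk, 2 further steps: pppjpppjpppjwk → pppjpppjpppjpppjwk → (answer).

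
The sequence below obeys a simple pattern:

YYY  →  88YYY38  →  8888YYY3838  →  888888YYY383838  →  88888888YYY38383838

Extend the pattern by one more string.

8888888888YYY3838383838

s(k+1) = 88·s(k)·38, so each term gains 88 as a prefix and 38 as a suffix.
So the next term is 88·88888888YYY38383838·38.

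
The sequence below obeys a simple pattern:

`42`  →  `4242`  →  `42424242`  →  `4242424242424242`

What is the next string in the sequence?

s(k+1) = s(k)·s(k) — each term doubles the last.
Doubling 4242424242424242:

42424242424242424242424242424242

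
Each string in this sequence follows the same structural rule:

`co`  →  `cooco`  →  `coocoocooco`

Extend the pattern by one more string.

coocoocoocoocoocoocooco

Every step duplicates the string with 'o' between the halves.
One more doubling of coocoocooco gives the answer.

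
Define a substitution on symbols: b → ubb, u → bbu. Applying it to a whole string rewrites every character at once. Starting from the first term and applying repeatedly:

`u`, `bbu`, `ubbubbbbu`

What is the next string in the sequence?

bbuubbubbbbuubbubbubbubbbbu

Apply φ to ubbubbbbu symbol by symbol: u→bbu, b→ubb, b→ubb, u→bbu, b→ubb, b→ubb, b→ubb, b→ubb, u→bbu; joined: bbu ubb ubb bbu ubb ubb ubb ubb bbu.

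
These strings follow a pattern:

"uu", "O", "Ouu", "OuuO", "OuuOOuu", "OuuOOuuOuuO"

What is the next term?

This is a Fibonacci-style word recurrence s(k) = s(k−1)·s(k−2): e.g. O·uu = Ouu.
The next term joins OuuOOuuOuuO and OuuOOuu.

OuuOOuuOuuOOuuOOuu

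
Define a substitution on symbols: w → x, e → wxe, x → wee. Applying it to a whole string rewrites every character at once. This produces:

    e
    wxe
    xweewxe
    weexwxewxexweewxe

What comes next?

Applying the rule to each of the 17 symbols of weexwxewxexweewxe gives the pieces x wxe wxe wee x wee wxe x wee wxe wee x wxe wxe x wee wxe, which concatenate to the answer.

xwxewxeweexweewxexweewxeweexwxewxexweewxe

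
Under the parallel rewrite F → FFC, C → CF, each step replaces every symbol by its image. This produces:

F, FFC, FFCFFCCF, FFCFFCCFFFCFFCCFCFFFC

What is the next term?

φ(FFCFFCCFFFCFFCCFCFFFC) expands symbol-by-symbol to FFC FFC CF FFC FFC CF CF FFC FFC FFC CF FFC FFC CF CF FFC CF FFC FFC FFC CF; joining the 21 pieces gives the next term.

FFCFFCCFFFCFFCCFCFFFCFFCFFCCFFFCFFCCFCFFFCCFFFCFFCFFCCF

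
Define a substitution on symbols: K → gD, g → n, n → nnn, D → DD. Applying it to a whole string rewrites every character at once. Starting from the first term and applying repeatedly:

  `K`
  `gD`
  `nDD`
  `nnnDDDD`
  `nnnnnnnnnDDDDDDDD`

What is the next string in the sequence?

Rewriting the 17 symbols of nnnnnnnnnDDDDDDDD one by one yields nnn nnn nnn nnn nnn nnn nnn nnn nnn DD DD DD DD DD DD DD DD; concatenated:

nnnnnnnnnnnnnnnnnnnnnnnnnnnDDDDDDDDDDDDDDDD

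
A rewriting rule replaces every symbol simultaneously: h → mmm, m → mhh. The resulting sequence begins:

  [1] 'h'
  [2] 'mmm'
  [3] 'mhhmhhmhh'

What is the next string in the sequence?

mhhmmmmmmmhhmmmmmmmhhmmmmmm

Expanding mhhmhhmhh: m→mhh, h→mmm, h→mmm, m→mhh, h→mmm, h→mmm, m→mhh, h→mmm, h→mmm. Concatenated: mhh mmm mmm mhh mmm mmm mhh mmm mmm.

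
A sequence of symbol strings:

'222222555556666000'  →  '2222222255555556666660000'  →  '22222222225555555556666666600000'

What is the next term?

Reading off run lengths: 2 runs 6, 8, 10; 5 runs 5, 7, 9; 6 runs 4, 6, 8; 0 runs 3, 4, 5 — each is linear in n, where the shown terms are n = 2, 3, 4.
For the next term, n = 5, so the run lengths are 12, 11, 10, 6.

222222222222555555555556666666666000000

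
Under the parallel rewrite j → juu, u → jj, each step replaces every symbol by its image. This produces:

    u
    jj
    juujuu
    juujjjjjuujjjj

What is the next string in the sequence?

Rewriting the 14 symbols of juujjjjjuujjjj one by one yields juu jj jj juu juu juu juu juu jj jj juu juu juu juu; concatenated:

juujjjjjuujuujuujuujuujjjjjuujuujuujuu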